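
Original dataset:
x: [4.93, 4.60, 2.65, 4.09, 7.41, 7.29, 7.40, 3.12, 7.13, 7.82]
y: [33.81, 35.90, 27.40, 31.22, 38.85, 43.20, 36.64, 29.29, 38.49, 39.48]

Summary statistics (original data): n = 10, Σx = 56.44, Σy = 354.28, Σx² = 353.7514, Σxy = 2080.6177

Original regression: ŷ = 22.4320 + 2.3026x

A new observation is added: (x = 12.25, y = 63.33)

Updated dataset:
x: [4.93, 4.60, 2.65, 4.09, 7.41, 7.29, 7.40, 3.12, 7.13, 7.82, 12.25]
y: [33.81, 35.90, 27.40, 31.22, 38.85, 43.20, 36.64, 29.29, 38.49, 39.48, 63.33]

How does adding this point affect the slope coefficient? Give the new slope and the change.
New slope β₁ = 3.3205 versus 2.3026 before: a change of +1.0179 (+44.2%).

x = 12.25 lies well outside the original x-range [2.65, 7.82] (x̄ ≈ 5.64), so this observation has high leverage and can move the slope substantially.

Step 1: Update the sums with the new point (n goes from 10 to 11)
Σx  = 56.44 + 12.25 = 68.69
Σy  = 354.28 + 63.33 = 417.61
Σx² = 353.7514 + 12.25² = 353.7514 + 150.0625 = 503.8139
Σxy = 2080.6177 + 12.25×63.33 = 2080.6177 + 775.7925 = 2856.4102

Step 2: Recompute the slope with b₁ = (nΣxy − ΣxΣy) / (nΣx² − (Σx)²)
Numerator   = 11×2856.4102 − 68.69×417.61 = 31420.5122 − 28685.6309 = 2734.8813
Denominator = 11×503.8139 − 68.69² = 5541.9529 − 4718.3161 = 823.6368
b₁(new) = 2734.8813 / 823.6368 = 3.3205

(Same formula on the original sums: (10×2080.6177 − 56.44×354.28) / (10×353.7514 − 56.44²) = 810.6138 / 352.0404 = 2.3026, matching the given fit.)

Step 3: Change in slope
Δβ₁ = 3.3205 − 2.3026 = +1.0179
Relative change = +1.0179 / 2.3026 × 100% = +44.2%
→ the slope increases when the point is added.

A high-leverage point only changes the slope if it is off the original line; here y = 63.33 is above the original trend, so the slope increases.
In practice: check such a point for data-entry or measurement error.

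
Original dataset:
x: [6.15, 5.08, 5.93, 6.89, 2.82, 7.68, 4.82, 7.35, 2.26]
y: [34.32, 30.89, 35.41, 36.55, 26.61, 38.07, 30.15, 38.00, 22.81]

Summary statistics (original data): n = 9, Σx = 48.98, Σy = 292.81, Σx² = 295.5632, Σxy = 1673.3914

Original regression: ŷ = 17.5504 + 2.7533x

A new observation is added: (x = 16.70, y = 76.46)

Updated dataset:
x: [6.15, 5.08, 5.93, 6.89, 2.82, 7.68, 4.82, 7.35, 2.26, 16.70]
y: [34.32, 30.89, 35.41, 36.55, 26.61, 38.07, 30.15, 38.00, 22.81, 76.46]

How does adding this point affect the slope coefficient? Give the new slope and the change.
Adding the point moves β₁ from 2.7533 to 3.6690, i.e. it increases by 0.9157 (+33.3%).

x = 16.70 lies well outside the original x-range [2.26, 7.68] (x̄ ≈ 5.44), so this observation has high leverage and can move the slope substantially.

Step 1: Update the sums with the new point (n goes from 9 to 10)
Σx  = 48.98 + 16.70 = 65.68
Σy  = 292.81 + 76.46 = 369.27
Σx² = 295.5632 + 16.70² = 295.5632 + 278.8900 = 574.4532
Σxy = 1673.3914 + 16.70×76.46 = 1673.3914 + 1276.8820 = 2950.2734

Step 2: Recompute the slope with b₁ = (nΣxy − ΣxΣy) / (nΣx² − (Σx)²)
Numerator   = 10×2950.2734 − 65.68×369.27 = 29502.7340 − 24253.6536 = 5249.0804
Denominator = 10×574.4532 − 65.68² = 5744.5320 − 4313.8624 = 1430.6696
b₁(new) = 5249.0804 / 1430.6696 = 3.6690

(Same formula on the original sums: (9×1673.3914 − 48.98×292.81) / (9×295.5632 − 48.98²) = 718.6888 / 261.0284 = 2.7533, matching the given fit.)

Step 3: Change in slope
Δβ₁ = 3.6690 − 2.7533 = +0.9157
Relative change = +0.9157 / 2.7533 × 100% = +33.3%
→ the slope increases when the point is added.

Because the point sits above the extension of the original line at a high-leverage x, it tilts the fit up.
In practice: examine leverage (hᵢ) and Cook's distance rather than deleting it automatically; investigate whether it comes from the same population as the rest of the sample.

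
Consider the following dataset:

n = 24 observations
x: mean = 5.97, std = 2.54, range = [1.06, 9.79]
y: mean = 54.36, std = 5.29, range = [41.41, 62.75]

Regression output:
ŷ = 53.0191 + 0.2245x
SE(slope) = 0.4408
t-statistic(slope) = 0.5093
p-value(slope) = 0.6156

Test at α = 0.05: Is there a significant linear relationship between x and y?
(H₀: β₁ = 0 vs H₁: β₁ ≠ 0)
Fail to reject H₀: p-value = 0.6156 ≥ α = 0.05. The linear relationship is not significant at the 5% level.

Hypothesis test for the slope coefficient:

H₀: β₁ = 0 (no linear relationship)
H₁: β₁ ≠ 0 (linear relationship exists)

Test statistic: t = β̂₁ / SE(β̂₁) = 0.2245 / 0.4408 = 0.5093

p = 0.6156: how often a slope estimate this far from 0 (in SE units) would arise by chance if β₁ were truly 0.

Decision rule: reject H₀ if p-value < α.
p-value = 0.6156 ≥ α = 0.05 → fail to reject H₀.

Conclusion: the linear association between x and y is not significant at the 5% level.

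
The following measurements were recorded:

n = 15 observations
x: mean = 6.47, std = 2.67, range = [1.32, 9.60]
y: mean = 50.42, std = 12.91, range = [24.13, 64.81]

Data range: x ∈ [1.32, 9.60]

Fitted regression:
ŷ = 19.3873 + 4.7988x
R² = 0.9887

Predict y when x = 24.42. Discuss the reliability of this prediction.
The equation gives ŷ = 136.5740; however x = 24.42 is 14.82 units above the observed range, so this extrapolated value should not be trusted.

Prediction calculation:
ŷ = 19.3873 + 4.7988 × 24.42
ŷ = 136.5740

Reliability:
- Data range: x ∈ [1.32, 9.60]
- Prediction point: x = 24.42 is 14.82 units above the observed range → this is EXTRAPOLATION, not interpolation

Why that matters here:
- The linear relationship may not hold outside the observed range
- The standard error of prediction grows with (x − x̄)², and x = 24.42 is far from x̄ = 6.47
- There are no observations near this x to validate the fitted line there

A defensible statement: 'if the linear trend continued to x = 24.42, y would be about 136.5740' — the premise is untested.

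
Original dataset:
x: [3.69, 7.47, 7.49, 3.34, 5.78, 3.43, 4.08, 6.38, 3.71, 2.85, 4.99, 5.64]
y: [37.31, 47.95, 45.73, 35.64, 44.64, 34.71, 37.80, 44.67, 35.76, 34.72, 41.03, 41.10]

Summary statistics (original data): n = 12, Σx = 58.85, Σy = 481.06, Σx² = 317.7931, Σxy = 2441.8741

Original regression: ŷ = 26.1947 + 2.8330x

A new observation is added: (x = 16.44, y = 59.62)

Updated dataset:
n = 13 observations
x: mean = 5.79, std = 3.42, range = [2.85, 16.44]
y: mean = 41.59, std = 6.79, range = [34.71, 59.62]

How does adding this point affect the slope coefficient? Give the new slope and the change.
Adding the point moves β₁ from 2.8330 to 1.9119, i.e. it decreases by 0.9211 (-32.5%).

x = 16.44 lies well outside the original x-range [2.85, 7.49] (x̄ ≈ 4.90), so this observation has high leverage and can move the slope substantially.

Step 1: Update the sums with the new point (n goes from 12 to 13)
Σx  = 58.85 + 16.44 = 75.29
Σy  = 481.06 + 59.62 = 540.68
Σx² = 317.7931 + 16.44² = 317.7931 + 270.2736 = 588.0667
Σxy = 2441.8741 + 16.44×59.62 = 2441.8741 + 980.1528 = 3422.0269

Step 2: Recompute the slope with b₁ = (nΣxy − ΣxΣy) / (nΣx² − (Σx)²)
Numerator   = 13×3422.0269 − 75.29×540.68 = 44486.3497 − 40707.7972 = 3778.5525
Denominator = 13×588.0667 − 75.29² = 7644.8671 − 5668.5841 = 1976.2830
b₁(new) = 3778.5525 / 1976.2830 = 1.9119

(Same formula on the original sums: (12×2441.8741 − 58.85×481.06) / (12×317.7931 − 58.85²) = 992.1082 / 350.1947 = 2.8330, matching the given fit.)

Step 3: Change in slope
Δβ₁ = 1.9119 − 2.8330 = -0.9211
Relative change = -0.9211 / 2.8330 × 100% = -32.5%
→ the slope decreases when the point is added.

A high-leverage point only changes the slope if it is off the original line; here y = 59.62 is below the original trend, so the slope decreases.
In practice: investigate whether it comes from the same population as the rest of the sample; refit with and without it and report both if conclusions differ.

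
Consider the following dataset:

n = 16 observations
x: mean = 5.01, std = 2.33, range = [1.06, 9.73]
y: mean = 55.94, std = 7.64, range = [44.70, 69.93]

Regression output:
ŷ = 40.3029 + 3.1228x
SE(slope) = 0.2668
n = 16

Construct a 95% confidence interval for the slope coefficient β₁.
The 95% CI for β₁ is (2.5506, 3.6950)

Confidence interval for the slope:

The 95% CI for β₁ is: β̂₁ ± t*(α/2, n-2) × SE(β̂₁)

Step 1: Find critical t-value
- Confidence level = 0.95
- Degrees of freedom = n - 2 = 16 - 2 = 14
- t*(α/2, 14) = 2.1448

Step 2: Calculate margin of error
Margin = 2.1448 × 0.2668 = 0.5722

Step 3: Construct interval
CI = 3.1228 ± 0.5722
CI = (2.5506, 3.6950)

Interpretation: each one-unit increase in x is associated with a change in mean y of between 2.5506 and 3.6950, with 95% confidence.
Since 0 is outside the interval, a two-sided test at α = 0.05 would reject H₀: β₁ = 0.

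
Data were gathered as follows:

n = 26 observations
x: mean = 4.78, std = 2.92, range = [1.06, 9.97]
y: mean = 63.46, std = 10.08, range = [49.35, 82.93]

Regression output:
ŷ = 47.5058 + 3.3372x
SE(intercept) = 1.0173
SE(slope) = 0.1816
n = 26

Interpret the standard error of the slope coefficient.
SE(slope) = 0.1816 measures the uncertainty in the estimated slope. The coefficient is estimated precisely (SE/|β̂₁| = 5.4%).

SE(β̂₁) = 0.1816 says: if we drew many samples of n = 26 from the same population and refit each time, the fitted slopes would scatter with a standard deviation of roughly 0.1816 around the true β₁.

Relative precision:
- SE / |β̂₁| = 0.1816 / 3.3372 = 5.4%
- Rule of thumb (under 20%: precise; 20% to under 50%: moderately precise; 50% or more: imprecise) → precise

Rough 95% range (±2 SE): 3.3372 ± 0.3632 → (2.9740, 3.7004).

What drives SE(β̂₁): larger n (here n = 26) → smaller SE.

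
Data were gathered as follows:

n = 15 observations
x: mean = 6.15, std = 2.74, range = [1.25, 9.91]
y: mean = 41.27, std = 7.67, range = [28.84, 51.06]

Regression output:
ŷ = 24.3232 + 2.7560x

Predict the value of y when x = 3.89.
ŷ = 35.0440

To predict y for x = 3.89, substitute into the regression equation:

ŷ = 24.3232 + 2.7560 × 3.89
ŷ = 24.3232 + 10.7208
ŷ = 35.0440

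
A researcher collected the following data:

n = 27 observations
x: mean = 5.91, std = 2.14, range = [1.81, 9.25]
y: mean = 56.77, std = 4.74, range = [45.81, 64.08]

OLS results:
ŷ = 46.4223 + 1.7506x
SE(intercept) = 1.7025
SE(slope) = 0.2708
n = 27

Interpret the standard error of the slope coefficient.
SE(β̂₁) = 0.2708 is the estimated standard deviation of the slope estimate across repeated samples; relative to β̂₁ = 1.7506 that is 15.5%, a precise estimate.

SE(β̂₁) = s / √Sxx, where s is the residual standard deviation and Sxx = Σ(x − x̄)². It is the yardstick for how far β̂₁ = 1.7506 could plausibly be from the true slope.

Relative precision:
- SE / |β̂₁| = 0.2708 / 1.7506 = 15.5%
- Rule of thumb (under 20%: precise; 20% to under 50%: moderately precise; 50% or more: imprecise) → precise

Rough 95% range (±2 SE): 1.7506 ± 0.5416 → (1.2090, 2.2922).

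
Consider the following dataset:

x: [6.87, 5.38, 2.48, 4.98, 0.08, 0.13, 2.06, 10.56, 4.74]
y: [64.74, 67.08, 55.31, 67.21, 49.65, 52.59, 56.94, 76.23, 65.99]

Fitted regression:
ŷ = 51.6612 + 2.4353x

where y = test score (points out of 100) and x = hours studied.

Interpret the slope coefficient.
An increase of one hour in study time is associated with a 2.4353 points increase in predicted test score.

β₁ = 2.4353 is the change in predicted test score (points) per additional hour of study time.

Interpretation:
- Study time up by 1 hour → predicted test score increases by 2.4353 points
- This is a linear approximation: the same per-unit change is assumed across the whole observed x range
- The sign (+) gives the direction; the magnitude 2.4353 gives the size of the effect per hour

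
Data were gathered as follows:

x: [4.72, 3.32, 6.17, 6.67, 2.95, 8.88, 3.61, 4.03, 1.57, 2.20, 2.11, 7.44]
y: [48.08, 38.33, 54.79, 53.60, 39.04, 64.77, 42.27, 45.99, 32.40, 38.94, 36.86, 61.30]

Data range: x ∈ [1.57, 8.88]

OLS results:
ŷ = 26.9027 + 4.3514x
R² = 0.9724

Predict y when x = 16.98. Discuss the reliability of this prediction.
ŷ = 100.7895, but this is extrapolation (above the data range [1.57, 8.88]) and may be unreliable.

Prediction calculation:
ŷ = 26.9027 + 4.3514 × 16.98
ŷ = 100.7895

Reliability:
- Data range: x ∈ [1.57, 8.88]
- Prediction point: x = 16.98 is 8.10 units above the observed range → this is EXTRAPOLATION, not interpolation

Why that matters here:
- R² describes fit only over the sampled x values; it says nothing about behaviour beyond them
- Real relationships often flatten, saturate, or turn nonlinear at extremes
- There are no observations near this x to validate the fitted line there

Report the number if required, but flag clearly that it is an extrapolation.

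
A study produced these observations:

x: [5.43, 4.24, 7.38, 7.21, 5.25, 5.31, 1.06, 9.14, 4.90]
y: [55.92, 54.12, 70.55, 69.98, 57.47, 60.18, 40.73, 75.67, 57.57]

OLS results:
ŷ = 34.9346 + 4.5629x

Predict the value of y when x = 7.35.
ŷ = 68.4719

To predict y for x = 7.35, substitute into the regression equation:

ŷ = 34.9346 + 4.5629 × 7.35
ŷ = 34.9346 + 33.5373
ŷ = 68.4719

This is a point prediction; actual observations scatter around it by roughly the residual standard deviation.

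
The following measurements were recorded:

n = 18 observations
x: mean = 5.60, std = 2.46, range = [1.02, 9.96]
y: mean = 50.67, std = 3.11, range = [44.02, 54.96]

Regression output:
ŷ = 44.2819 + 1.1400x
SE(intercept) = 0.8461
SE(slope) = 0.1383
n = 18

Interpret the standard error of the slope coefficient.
SE(β̂₁) = 0.1383 is the estimated standard deviation of the slope estimate across repeated samples; relative to β̂₁ = 1.1400 that is 12.1%, a precise estimate.

SE(β̂₁) = 0.1383 says: if we drew many samples of n = 18 from the same population and refit each time, the fitted slopes would scatter with a standard deviation of roughly 0.1383 around the true β₁.

Relative precision:
- SE / |β̂₁| = 0.1383 / 1.1400 = 12.1%
- Rule of thumb (under 20%: precise; 20% to under 50%: moderately precise; 50% or more: imprecise) → precise

Link to the t-test: t = β̂₁ / SE(β̂₁) = 1.1400 / 0.1383 = 8.2430, the statistic for H₀: β₁ = 0.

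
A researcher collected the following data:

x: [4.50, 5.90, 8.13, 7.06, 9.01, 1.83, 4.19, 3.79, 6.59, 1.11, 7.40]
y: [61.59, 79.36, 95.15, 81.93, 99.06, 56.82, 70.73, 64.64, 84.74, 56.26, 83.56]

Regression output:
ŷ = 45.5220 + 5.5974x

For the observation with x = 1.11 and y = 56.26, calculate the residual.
Residual = 4.5249

The residual is the difference between the actual value and the predicted value:

Residual = y - ŷ

Step 1: Calculate predicted value
ŷ = 45.5220 + 5.5974 × 1.11
ŷ = 51.7351

Step 2: Calculate residual
Residual = 56.26 - 51.7351
Residual = 4.5249

The residual is positive, so the observed y = 56.26 sits above the regression line (the line underestimates it by 4.5249).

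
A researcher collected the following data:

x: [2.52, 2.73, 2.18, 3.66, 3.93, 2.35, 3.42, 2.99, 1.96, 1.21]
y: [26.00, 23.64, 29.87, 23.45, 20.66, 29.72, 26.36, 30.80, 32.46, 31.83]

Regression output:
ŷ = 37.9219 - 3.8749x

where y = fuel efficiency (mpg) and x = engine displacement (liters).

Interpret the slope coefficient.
On average, fuel efficiency is about 3.8749 mpg lower for every extra liter of engine displacement.

The slope β₁ = -3.8749 gives the rate at which the fitted fuel efficiency changes with engine displacement.

Interpretation:
- Engine displacement up by 1 liter → predicted fuel efficiency decreases by 3.8749 mpg
- This is a linear approximation: the same per-unit change is assumed across the whole observed x range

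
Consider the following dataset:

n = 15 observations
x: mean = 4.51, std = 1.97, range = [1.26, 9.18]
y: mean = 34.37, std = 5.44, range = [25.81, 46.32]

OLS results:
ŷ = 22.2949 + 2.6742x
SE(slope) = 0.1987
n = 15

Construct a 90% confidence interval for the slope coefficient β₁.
The 90% CI for β₁ is (2.3223, 3.0261)

Confidence interval for the slope:

The 90% CI for β₁ is: β̂₁ ± t*(α/2, n-2) × SE(β̂₁)

Step 1: Find critical t-value
- Confidence level = 0.9
- Degrees of freedom = n - 2 = 15 - 2 = 13
- t*(α/2, 13) = 1.7709

Step 2: Calculate margin of error
Margin = 1.7709 × 0.1987 = 0.3519

Step 3: Construct interval
CI = 2.6742 ± 0.3519
CI = (2.3223, 3.0261)

Interpretation: each one-unit increase in x is associated with a change in mean y of between 2.3223 and 3.0261, with 90% confidence.
Since 0 is outside the interval, a two-sided test at α = 0.10 would reject H₀: β₁ = 0.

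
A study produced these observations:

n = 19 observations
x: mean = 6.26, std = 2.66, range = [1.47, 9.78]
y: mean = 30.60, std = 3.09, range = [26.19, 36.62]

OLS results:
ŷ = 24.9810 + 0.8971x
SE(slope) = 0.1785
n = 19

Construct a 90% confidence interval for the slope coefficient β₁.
The 90% CI for β₁ is (0.5866, 1.2076)

Confidence interval for the slope:

The 90% CI for β₁ is: β̂₁ ± t*(α/2, n-2) × SE(β̂₁)

Step 1: Find critical t-value
- Confidence level = 0.9
- Degrees of freedom = n - 2 = 19 - 2 = 17
- t*(α/2, 17) = 1.7396

Step 2: Calculate margin of error
Margin = 1.7396 × 0.1785 = 0.3105

Step 3: Construct interval
CI = 0.8971 ± 0.3105
CI = (0.5866, 1.2076)

Interpretation: intervals built this way capture the true β₁ in 90% of repeated samples; here the plausible range for the per-unit effect of x on y is 0.5866 to 1.2076.
The interval does not include 0, suggesting a significant linear relationship.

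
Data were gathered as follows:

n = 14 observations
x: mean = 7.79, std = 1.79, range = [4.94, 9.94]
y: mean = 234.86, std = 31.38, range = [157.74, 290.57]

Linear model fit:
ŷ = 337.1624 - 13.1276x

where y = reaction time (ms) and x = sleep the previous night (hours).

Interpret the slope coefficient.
An increase of one hour in sleep is associated with a 13.1276 ms decrease in predicted reaction time.

The slope β₁ = -13.1276 gives the rate at which the fitted reaction time changes with sleep.

Interpretation:
- Sleep up by 1 hour → predicted reaction time decreases by 13.1276 ms
- The effect is assumed constant over the observed range of x (linearity)

The intercept β₀ = 337.1624 is the predicted reaction time when sleep = 0; since the smallest observed x is 4.94, this is an extrapolation and mainly anchors the line.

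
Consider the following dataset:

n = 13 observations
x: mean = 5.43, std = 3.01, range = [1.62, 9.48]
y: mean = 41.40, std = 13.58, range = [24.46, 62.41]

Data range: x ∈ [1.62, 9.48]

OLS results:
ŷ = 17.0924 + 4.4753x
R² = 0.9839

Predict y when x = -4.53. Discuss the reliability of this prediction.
ŷ = -3.1807, but this is extrapolation (below the data range [1.62, 9.48]) and may be unreliable.

Prediction calculation:
ŷ = 17.0924 + 4.4753 × (-4.53)
ŷ = -3.1807

Reliability:
- Data range: x ∈ [1.62, 9.48]
- Prediction point: x = -4.53 is 6.15 units below the observed range → this is EXTRAPOLATION, not interpolation

Why that matters here:
- The linear relationship may not hold outside the observed range
- R² describes fit only over the sampled x values; it says nothing about behaviour beyond them
- Real relationships often flatten, saturate, or turn nonlinear at extremes

A defensible statement: 'if the linear trend continued to x = -4.53, y would be about -3.1807' — the premise is untested.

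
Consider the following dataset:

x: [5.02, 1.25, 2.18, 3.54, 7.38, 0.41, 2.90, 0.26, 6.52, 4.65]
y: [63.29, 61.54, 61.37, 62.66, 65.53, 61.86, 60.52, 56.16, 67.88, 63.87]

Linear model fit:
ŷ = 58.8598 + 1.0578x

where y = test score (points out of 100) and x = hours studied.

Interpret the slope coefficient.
For each additional hour of study time, predicted test score increases by approximately 1.0578 points.

The slope coefficient β₁ = 1.0578 represents the marginal effect of study time on test score.

Interpretation:
- Study time up by 1 hour → predicted test score increases by 1.0578 points
- The effect is assumed constant over the observed range of x (linearity)

The intercept β₀ = 58.8598 is the predicted test score when study time = 0.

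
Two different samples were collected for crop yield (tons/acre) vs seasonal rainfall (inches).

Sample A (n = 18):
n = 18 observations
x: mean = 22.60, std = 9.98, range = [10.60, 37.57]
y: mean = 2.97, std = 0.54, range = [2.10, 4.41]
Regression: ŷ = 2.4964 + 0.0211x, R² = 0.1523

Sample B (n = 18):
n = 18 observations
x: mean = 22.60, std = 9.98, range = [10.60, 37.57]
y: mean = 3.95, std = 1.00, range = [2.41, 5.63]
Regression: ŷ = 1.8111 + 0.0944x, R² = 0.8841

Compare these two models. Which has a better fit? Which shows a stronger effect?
Model B has the better fit (R² = 0.8841 vs 0.1523). Model B shows the stronger effect (|β₁| = 0.0944 vs 0.0211).

Model Comparison:

Fit — compare R²:
- Model A: R² = 0.1523 → 15.23% of variance in crop yield explained
- Model B: R² = 0.8841 → 88.41% of variance in crop yield explained
- 0.8841 > 0.1523 → Model B has the better fit

Which has the larger per-inch effect? (|β₁|)
- Model A: β₁ = 0.0211 → predicted crop yield rises 0.0211 tons/acre per additional inch of rainfall
- Model B: β₁ = 0.0944 → predicted crop yield rises 0.0944 tons/acre per additional inch of rainfall
- |0.0211| < |0.0944| → Model B shows the stronger marginal effect

Note: R² measures how tightly points cluster around the line; β₁ measures how steep the line is — they answer different questions.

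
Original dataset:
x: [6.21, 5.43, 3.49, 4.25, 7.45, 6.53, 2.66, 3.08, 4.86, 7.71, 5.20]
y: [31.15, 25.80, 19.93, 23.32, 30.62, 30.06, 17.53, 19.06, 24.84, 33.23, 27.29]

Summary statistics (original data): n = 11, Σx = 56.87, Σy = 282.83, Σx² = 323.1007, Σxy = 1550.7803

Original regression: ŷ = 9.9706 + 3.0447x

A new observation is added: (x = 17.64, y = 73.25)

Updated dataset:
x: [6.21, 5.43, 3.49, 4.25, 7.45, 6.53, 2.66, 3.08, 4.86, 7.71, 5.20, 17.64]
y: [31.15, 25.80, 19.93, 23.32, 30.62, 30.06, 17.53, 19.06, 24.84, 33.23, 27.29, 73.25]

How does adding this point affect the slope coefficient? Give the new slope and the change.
New slope β₁ = 3.6822 versus 3.0447 before: a change of +0.6375 (+20.9%).

x = 17.64 lies well outside the original x-range [2.66, 7.71] (x̄ ≈ 5.17), so this observation has high leverage and can move the slope substantially.

Step 1: Update the sums with the new point (n goes from 11 to 12)
Σx  = 56.87 + 17.64 = 74.51
Σy  = 282.83 + 73.25 = 356.08
Σx² = 323.1007 + 17.64² = 323.1007 + 311.1696 = 634.2703
Σxy = 1550.7803 + 17.64×73.25 = 1550.7803 + 1292.1300 = 2842.9103

Step 2: Recompute the slope with b₁ = (nΣxy − ΣxΣy) / (nΣx² − (Σx)²)
Numerator   = 12×2842.9103 − 74.51×356.08 = 34114.9236 − 26531.5208 = 7583.4028
Denominator = 12×634.2703 − 74.51² = 7611.2436 − 5551.7401 = 2059.5035
b₁(new) = 7583.4028 / 2059.5035 = 3.6822

(Same formula on the original sums: (11×1550.7803 − 56.87×282.83) / (11×323.1007 − 56.87²) = 974.0412 / 319.9108 = 3.0447, matching the given fit.)

Step 3: Change in slope
Δβ₁ = 3.6822 − 3.0447 = +0.6375
Relative change = +0.6375 / 3.0447 × 100% = +20.9%
→ the slope increases when the point is added.

A high-leverage point only changes the slope if it is off the original line; here y = 73.25 is above the original trend, so the slope increases.
In practice: check such a point for data-entry or measurement error; refit with and without it and report both if conclusions differ.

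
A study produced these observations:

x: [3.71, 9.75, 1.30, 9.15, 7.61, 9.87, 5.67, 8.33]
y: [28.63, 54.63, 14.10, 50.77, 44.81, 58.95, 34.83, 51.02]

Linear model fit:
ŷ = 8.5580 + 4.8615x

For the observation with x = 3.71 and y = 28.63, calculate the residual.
Residual = 2.0358

The residual is the difference between the actual value and the predicted value:

Residual = y - ŷ

Step 1: Calculate predicted value
ŷ = 8.5580 + 4.8615 × 3.71
ŷ = 26.5942

Step 2: Calculate residual
Residual = 28.63 - 26.5942
Residual = 2.0358

The residual is positive, so the observed y = 28.63 sits above the regression line (the line underestimates it by 2.0358).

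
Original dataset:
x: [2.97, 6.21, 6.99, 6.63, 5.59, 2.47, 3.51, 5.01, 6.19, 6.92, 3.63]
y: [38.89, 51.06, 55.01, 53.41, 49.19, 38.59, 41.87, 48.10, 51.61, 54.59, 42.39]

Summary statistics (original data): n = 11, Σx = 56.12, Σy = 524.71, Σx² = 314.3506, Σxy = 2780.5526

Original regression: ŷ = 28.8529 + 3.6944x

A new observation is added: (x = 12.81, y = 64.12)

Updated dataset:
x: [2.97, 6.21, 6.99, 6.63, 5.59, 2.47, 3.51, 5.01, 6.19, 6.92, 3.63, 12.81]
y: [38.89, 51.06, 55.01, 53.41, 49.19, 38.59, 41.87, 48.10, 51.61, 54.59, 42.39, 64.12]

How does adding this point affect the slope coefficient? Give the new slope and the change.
Adding the point moves β₁ from 3.6944 to 2.6617, i.e. it decreases by 1.0327 (-28.0%).

The new point has HIGH LEVERAGE: x = 12.81 is far from the original mean x̄ = 56.12/11 ≈ 5.10 (original range [2.47, 6.99]).

Step 1: Update the sums with the new point (n goes from 11 to 12)
Σx  = 56.12 + 12.81 = 68.93
Σy  = 524.71 + 64.12 = 588.83
Σx² = 314.3506 + 12.81² = 314.3506 + 164.0961 = 478.4467
Σxy = 2780.5526 + 12.81×64.12 = 2780.5526 + 821.3772 = 3601.9298

Step 2: Recompute the slope with b₁ = (nΣxy − ΣxΣy) / (nΣx² − (Σx)²)
Numerator   = 12×3601.9298 − 68.93×588.83 = 43223.1576 − 40588.0519 = 2635.1057
Denominator = 12×478.4467 − 68.93² = 5741.3604 − 4751.3449 = 990.0155
b₁(new) = 2635.1057 / 990.0155 = 2.6617

(Same formula on the original sums: (11×2780.5526 − 56.12×524.71) / (11×314.3506 − 56.12²) = 1139.3534 / 308.4022 = 3.6944, matching the given fit.)

Step 3: Change in slope
Δβ₁ = 2.6617 − 3.6944 = -1.0327
Relative change = -1.0327 / 3.6944 × 100% = -28.0%
→ the slope decreases when the point is added.

A high-leverage point only changes the slope if it is off the original line; here y = 64.12 is below the original trend, so the slope decreases.
In practice: check such a point for data-entry or measurement error.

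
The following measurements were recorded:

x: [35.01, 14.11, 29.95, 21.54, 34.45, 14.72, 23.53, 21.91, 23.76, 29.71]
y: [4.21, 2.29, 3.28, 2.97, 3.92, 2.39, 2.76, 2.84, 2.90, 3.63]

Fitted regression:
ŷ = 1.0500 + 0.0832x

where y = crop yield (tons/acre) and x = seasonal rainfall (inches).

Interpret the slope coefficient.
For each additional inch of rainfall, predicted crop yield increases by approximately 0.0832 tons/acre.

The slope coefficient β₁ = 0.0832 represents the marginal effect of rainfall on crop yield.

Interpretation:
- Rainfall up by 1 inch → predicted crop yield increases by 0.0832 tons/acre
- The effect is assumed constant over the observed range of x (linearity)
- The slope describes association in these data, not necessarily a causal effect

The intercept β₀ = 1.0500 is the predicted crop yield when rainfall = 0; since the smallest observed x is 14.11, this is an extrapolation and mainly anchors the line.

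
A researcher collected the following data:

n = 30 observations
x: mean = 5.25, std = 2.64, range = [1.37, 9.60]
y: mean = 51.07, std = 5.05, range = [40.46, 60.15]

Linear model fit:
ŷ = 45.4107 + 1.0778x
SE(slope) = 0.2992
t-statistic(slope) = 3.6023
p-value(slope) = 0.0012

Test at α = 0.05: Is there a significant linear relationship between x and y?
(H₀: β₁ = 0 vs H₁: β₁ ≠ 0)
Since p-value = 0.0012 < α = 0.05, reject H₀ — the slope is significantly different from 0.

Hypothesis test for the slope coefficient:

H₀: β₁ = 0 (no linear relationship)
H₁: β₁ ≠ 0 (linear relationship exists)

Test statistic: t = β̂₁ / SE(β̂₁) = 1.0778 / 0.2992 = 3.6023

With df = 28, the two-sided p-value for |t| = 3.6023 is 0.0012.

Decision rule: reject H₀ if p-value < α.
p-value = 0.0012 < α = 0.05 → reject H₀.

At α = 0.05 the data do provide convincing evidence of a nonzero slope.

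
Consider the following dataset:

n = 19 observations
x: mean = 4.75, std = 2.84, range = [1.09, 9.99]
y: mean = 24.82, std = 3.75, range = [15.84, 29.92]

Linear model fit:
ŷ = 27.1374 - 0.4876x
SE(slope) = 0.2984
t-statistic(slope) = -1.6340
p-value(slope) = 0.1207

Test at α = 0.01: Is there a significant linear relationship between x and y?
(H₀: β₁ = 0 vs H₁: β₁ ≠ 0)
Since p-value = 0.1207 ≥ α = 0.01, fail to reject H₀ — the slope is not significantly different from 0.

Hypothesis test for the slope coefficient:

H₀: β₁ = 0 (no linear relationship)
H₁: β₁ ≠ 0 (linear relationship exists)

Test statistic: t = β̂₁ / SE(β̂₁) = -0.4876 / 0.2984 = -1.6340

With df = 17, the two-sided p-value for |t| = 1.6340 is 0.1207.

Decision rule: reject H₀ if p-value < α.
p-value = 0.1207 ≥ α = 0.01 → fail to reject H₀.

At α = 0.01 the data do not provide convincing evidence of a nonzero slope.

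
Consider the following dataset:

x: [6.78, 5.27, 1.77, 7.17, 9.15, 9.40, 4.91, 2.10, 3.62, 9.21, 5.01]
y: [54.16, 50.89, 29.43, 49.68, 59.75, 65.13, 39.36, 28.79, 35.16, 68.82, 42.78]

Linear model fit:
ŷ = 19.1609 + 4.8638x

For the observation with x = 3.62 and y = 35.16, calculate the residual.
Residual = -1.6079

The residual is the difference between the actual value and the predicted value:

Residual = y - ŷ

Step 1: Calculate predicted value
ŷ = 19.1609 + 4.8638 × 3.62
ŷ = 36.7679

Step 2: Calculate residual
Residual = 35.16 - 36.7679
Residual = -1.6079

The residual is negative, so the observed y = 35.16 sits below the regression line (the line overestimates it by 1.6079).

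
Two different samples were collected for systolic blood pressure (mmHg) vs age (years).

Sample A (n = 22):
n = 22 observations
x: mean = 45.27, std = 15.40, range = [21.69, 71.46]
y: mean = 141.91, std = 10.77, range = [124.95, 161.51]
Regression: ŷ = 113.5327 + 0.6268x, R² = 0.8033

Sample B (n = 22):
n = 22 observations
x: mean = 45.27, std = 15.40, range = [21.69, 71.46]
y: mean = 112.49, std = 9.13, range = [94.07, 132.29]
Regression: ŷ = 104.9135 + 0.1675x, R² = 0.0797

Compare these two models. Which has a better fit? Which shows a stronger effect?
Model A has the better fit (R² = 0.8033 vs 0.0797). Model A shows the stronger effect (|β₁| = 0.6268 vs 0.1675).

Model Comparison:

Fit — compare R²:
- Model A: R² = 0.8033 → 80.33% of variance in blood pressure explained
- Model B: R² = 0.0797 → 7.97% of variance in blood pressure explained
- 0.8033 > 0.0797 → Model A has the better fit

Which has the larger per-year effect? (|β₁|)
- Model A: β₁ = 0.6268 → predicted blood pressure rises 0.6268 mmHg per additional year of age
- Model B: β₁ = 0.1675 → predicted blood pressure rises 0.1675 mmHg per additional year of age
- |0.6268| > |0.1675| → Model A shows the stronger marginal effect

Notes:
- R² measures how tightly points cluster around the line; β₁ measures how steep the line is — they answer different questions.
- The two samples could reflect different populations, time periods, or measurement quality.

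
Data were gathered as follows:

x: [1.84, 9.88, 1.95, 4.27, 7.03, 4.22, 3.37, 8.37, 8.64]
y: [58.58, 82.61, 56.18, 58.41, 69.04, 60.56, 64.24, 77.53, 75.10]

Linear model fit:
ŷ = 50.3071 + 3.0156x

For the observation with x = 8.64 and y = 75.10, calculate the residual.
Residual = -1.2619

The residual is the difference between the actual value and the predicted value:

Residual = y - ŷ

Step 1: Calculate predicted value
ŷ = 50.3071 + 3.0156 × 8.64
ŷ = 76.3619

Step 2: Calculate residual
Residual = 75.10 - 76.3619
Residual = -1.2619

Interpretation: the model overestimates the actual value by 1.2619 at this point (negative residual → observation lies below the fitted line).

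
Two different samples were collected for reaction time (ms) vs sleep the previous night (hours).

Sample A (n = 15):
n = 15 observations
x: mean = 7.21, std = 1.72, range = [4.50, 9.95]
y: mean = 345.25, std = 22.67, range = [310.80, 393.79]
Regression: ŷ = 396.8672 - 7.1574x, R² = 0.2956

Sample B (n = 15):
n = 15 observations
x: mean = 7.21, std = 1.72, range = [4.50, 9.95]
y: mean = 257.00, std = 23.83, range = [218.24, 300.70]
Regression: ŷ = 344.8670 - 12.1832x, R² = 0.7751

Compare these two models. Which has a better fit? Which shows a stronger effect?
Model B has the better fit (R² = 0.7751 vs 0.2956). Model B shows the stronger effect (|β₁| = 12.1832 vs 7.1574).

Model Comparison:

Goodness of fit (R²):
- Model A: R² = 0.2956 → 29.56% of variance in reaction time explained
- Model B: R² = 0.7751 → 77.51% of variance in reaction time explained
- 0.7751 > 0.2956 → Model B has the better fit

Which has the larger per-hour effect? (|β₁|)
- Model A: β₁ = -7.1574 → predicted reaction time falls 7.1574 ms per additional hour of sleep
- Model B: β₁ = -12.1832 → predicted reaction time falls 12.1832 ms per additional hour of sleep
- |-7.1574| < |-12.1832| → Model B shows the stronger marginal effect

Notes:
- R² measures how tightly points cluster around the line; β₁ measures how steep the line is — they answer different questions.
- The two samples could reflect different populations, time periods, or measurement quality.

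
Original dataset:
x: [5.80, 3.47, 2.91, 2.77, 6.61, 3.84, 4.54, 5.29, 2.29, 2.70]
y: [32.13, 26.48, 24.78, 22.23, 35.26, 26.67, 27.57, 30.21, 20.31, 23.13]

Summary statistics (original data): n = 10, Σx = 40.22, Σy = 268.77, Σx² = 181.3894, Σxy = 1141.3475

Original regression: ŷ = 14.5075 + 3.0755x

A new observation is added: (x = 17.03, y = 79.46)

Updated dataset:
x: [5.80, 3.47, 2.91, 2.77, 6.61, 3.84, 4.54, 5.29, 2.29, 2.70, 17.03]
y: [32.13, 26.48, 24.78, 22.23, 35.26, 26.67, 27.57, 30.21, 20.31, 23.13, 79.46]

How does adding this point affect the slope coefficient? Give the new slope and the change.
The slope changes from 3.0755 to 3.9330 (change of +0.8575, or +27.9%).

The new point has HIGH LEVERAGE: x = 17.03 is far from the original mean x̄ = 40.22/10 ≈ 4.02 (original range [2.29, 6.61]).

Step 1: Update the sums with the new point (n goes from 10 to 11)
Σx  = 40.22 + 17.03 = 57.25
Σy  = 268.77 + 79.46 = 348.23
Σx² = 181.3894 + 17.03² = 181.3894 + 290.0209 = 471.4103
Σxy = 1141.3475 + 17.03×79.46 = 1141.3475 + 1353.2038 = 2494.5513

Step 2: Recompute the slope with b₁ = (nΣxy − ΣxΣy) / (nΣx² − (Σx)²)
Numerator   = 11×2494.5513 − 57.25×348.23 = 27440.0643 − 19936.1675 = 7503.8968
Denominator = 11×471.4103 − 57.25² = 5185.5133 − 3277.5625 = 1907.9508
b₁(new) = 7503.8968 / 1907.9508 = 3.9330

(Same formula on the original sums: (10×1141.3475 − 40.22×268.77) / (10×181.3894 − 40.22²) = 603.5456 / 196.2456 = 3.0755, matching the given fit.)

Step 3: Change in slope
Δβ₁ = 3.9330 − 3.0755 = +0.8575
Relative change = +0.8575 / 3.0755 × 100% = +27.9%
→ the slope increases when the point is added.

A high-leverage point only changes the slope if it is off the original line; here y = 79.46 is above the original trend, so the slope increases.
In practice: refit with and without it and report both if conclusions differ.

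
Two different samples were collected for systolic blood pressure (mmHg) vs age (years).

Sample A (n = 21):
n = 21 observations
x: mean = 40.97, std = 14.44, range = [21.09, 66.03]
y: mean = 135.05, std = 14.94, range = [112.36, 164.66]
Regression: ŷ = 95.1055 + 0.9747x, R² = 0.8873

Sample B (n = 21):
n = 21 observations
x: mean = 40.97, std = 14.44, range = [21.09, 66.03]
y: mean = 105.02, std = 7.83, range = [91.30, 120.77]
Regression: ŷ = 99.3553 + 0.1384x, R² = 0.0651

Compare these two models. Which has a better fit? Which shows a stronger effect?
Model A has the better fit (R² = 0.8873 vs 0.0651). Model A shows the stronger effect (|β₁| = 0.9747 vs 0.1384).

Model Comparison:

Fit — compare R²:
- Model A: R² = 0.8873 → 88.73% of variance in blood pressure explained
- Model B: R² = 0.0651 → 6.51% of variance in blood pressure explained
- 0.8873 > 0.0651 → Model A has the better fit

Which has the larger per-year effect? (|β₁|)
- Model A: β₁ = 0.9747 → predicted blood pressure rises 0.9747 mmHg per additional year of age
- Model B: β₁ = 0.1384 → predicted blood pressure rises 0.1384 mmHg per additional year of age
- |0.9747| > |0.1384| → Model A shows the stronger marginal effect

Notes:
- The two samples could reflect different populations, time periods, or measurement quality.
- R² measures how tightly points cluster around the line; β₁ measures how steep the line is — they answer different questions.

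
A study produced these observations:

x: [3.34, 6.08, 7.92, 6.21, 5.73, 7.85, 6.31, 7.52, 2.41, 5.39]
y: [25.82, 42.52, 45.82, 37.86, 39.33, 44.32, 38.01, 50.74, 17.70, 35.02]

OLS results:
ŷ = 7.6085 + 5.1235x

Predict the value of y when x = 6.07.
ŷ = 38.7081

Plug x = 6.07 into the fitted line:

ŷ = 7.6085 + 5.1235 × 6.07
ŷ = 7.6085 + 31.0996
ŷ = 38.7081

This is a point prediction; actual observations scatter around it by roughly the residual standard deviation.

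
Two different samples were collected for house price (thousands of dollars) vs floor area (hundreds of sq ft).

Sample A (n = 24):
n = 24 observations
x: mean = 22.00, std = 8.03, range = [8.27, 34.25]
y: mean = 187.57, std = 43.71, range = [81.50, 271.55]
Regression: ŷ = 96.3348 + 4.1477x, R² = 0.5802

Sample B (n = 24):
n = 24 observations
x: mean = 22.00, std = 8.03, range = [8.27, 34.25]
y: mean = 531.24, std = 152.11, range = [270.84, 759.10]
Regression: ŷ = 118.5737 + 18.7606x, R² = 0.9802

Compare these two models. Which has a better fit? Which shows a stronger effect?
Model B has the better fit (R² = 0.9802 vs 0.5802). Model B shows the stronger effect (|β₁| = 18.7606 vs 4.1477).

Model Comparison:

Fit — compare R²:
- Model A: R² = 0.5802 → 58.02% of variance in house price explained
- Model B: R² = 0.9802 → 98.02% of variance in house price explained
- 0.9802 > 0.5802 → Model B has the better fit

Strength of effect — compare |β₁|:
- Model A: β₁ = 4.1477 → predicted house price rises 4.1477 thousand dollars per additional hundred sq ft of floor area
- Model B: β₁ = 18.7606 → predicted house price rises 18.7606 thousand dollars per additional hundred sq ft of floor area
- |4.1477| < |18.7606| → Model B shows the stronger marginal effect

Note: A steeper slope doesn't make a better model if the scatter around the line is large.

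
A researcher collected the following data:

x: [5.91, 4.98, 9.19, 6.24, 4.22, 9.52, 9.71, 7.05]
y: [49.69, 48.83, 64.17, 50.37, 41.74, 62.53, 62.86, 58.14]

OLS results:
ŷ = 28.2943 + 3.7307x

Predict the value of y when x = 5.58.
ŷ = 49.1116

Plug x = 5.58 into the fitted line:

ŷ = 28.2943 + 3.7307 × 5.58
ŷ = 28.2943 + 20.8173
ŷ = 49.1116

This is the fitted mean response at that x — an individual observation would come with a wider prediction interval.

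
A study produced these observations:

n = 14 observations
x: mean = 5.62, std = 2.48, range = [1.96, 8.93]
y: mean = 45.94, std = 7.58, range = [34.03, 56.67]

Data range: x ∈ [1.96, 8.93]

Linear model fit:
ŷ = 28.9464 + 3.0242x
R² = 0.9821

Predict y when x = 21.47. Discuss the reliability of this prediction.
The equation gives ŷ = 93.8760; however x = 21.47 is 12.54 units above the observed range, so this extrapolated value should not be trusted.

Prediction calculation:
ŷ = 28.9464 + 3.0242 × 21.47
ŷ = 93.8760

Reliability:
- Data range: x ∈ [1.96, 8.93]
- Prediction point: x = 21.47 is 12.54 units above the observed range → this is EXTRAPOLATION, not interpolation

Why that matters here:
- R² describes fit only over the sampled x values; it says nothing about behaviour beyond them
- Real relationships often flatten, saturate, or turn nonlinear at extremes

A defensible statement: 'if the linear trend continued to x = 21.47, y would be about 93.8760' — the premise is untested.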